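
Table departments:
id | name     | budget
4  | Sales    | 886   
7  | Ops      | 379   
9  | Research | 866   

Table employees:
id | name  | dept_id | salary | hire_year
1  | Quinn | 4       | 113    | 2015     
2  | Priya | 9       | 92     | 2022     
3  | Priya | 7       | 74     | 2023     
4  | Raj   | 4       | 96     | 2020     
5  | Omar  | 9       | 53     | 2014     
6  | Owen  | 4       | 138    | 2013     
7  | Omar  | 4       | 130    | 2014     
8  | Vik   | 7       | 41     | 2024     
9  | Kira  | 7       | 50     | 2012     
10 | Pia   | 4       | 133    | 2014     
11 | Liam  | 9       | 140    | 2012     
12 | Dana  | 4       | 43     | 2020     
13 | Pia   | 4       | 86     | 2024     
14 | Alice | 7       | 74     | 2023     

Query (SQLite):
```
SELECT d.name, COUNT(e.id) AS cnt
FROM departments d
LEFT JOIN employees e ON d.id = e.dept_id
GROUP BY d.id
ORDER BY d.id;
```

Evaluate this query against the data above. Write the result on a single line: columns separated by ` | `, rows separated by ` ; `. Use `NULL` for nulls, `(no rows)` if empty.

Sales | 7 ; Ops | 4 ; Research | 3

LEFT JOIN keeps every departments row; unmatched ones get NULL for employees columns.
Group by departments.id and compute COUNT(e.id). COUNT(col) of an all-NULL group is 0.
  4: ids {1, 4, 6, 7, 10, 12, 13} → COUNT(e.id)=7
  7: ids {3, 8, 9, 14} → COUNT(e.id)=4
  9: ids {2, 5, 11} → COUNT(e.id)=3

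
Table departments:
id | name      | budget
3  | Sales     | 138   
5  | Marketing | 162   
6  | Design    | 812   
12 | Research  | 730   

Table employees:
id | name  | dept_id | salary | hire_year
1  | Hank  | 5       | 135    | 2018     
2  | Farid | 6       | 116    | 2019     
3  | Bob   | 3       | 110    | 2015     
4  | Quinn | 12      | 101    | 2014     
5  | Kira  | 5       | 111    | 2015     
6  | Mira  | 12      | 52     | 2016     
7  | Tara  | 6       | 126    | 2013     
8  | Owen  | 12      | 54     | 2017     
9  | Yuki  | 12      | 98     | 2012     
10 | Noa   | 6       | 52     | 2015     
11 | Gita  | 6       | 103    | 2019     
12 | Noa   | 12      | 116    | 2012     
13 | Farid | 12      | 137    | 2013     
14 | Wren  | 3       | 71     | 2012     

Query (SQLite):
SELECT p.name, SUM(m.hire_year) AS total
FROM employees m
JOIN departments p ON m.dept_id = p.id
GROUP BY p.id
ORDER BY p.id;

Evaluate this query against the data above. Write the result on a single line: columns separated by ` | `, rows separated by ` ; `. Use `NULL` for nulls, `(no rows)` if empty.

Sales | 4027 ; Marketing | 4033 ; Design | 8066 ; Research | 12084

Join each employees row to its departments via dept_id.
Group joined rows by departments.id; compute SUM(m.hire_year) per group.
  3: ids {3, 14} → SUM(m.hire_year)=4027
  5: ids {1, 5} → SUM(m.hire_year)=4033
  6: ids {2, 7, 10, 11} → SUM(m.hire_year)=8066
  12: ids {4, 6, 8, 9, 12, 13} → SUM(m.hire_year)=12084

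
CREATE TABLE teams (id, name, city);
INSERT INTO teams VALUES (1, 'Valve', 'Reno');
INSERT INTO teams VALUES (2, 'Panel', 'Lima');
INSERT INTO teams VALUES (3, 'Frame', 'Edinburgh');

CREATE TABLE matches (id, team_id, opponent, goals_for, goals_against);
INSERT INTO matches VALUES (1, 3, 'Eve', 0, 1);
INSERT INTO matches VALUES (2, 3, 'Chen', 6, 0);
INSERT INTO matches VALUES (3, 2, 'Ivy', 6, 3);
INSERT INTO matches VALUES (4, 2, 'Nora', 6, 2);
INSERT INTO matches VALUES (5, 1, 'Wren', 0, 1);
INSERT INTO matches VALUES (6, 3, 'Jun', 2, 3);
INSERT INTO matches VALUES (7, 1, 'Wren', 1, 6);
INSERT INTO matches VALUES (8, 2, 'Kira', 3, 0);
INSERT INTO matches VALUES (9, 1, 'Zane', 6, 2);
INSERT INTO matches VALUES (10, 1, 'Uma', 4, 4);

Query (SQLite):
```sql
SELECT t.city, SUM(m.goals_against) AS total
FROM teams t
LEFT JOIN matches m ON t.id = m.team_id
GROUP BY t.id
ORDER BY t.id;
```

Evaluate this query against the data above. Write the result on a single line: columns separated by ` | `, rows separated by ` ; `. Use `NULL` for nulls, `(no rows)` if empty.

LEFT JOIN keeps every teams row; unmatched ones get NULL for matches columns.
Group by teams.id and compute SUM(m.goals_against). SUM over an all-NULL group is NULL.
  1: ids {5, 7, 9, 10} → SUM(m.goals_against)=13
  2: ids {3, 4, 8} → SUM(m.goals_against)=5
  3: ids {1, 2, 6} → SUM(m.goals_against)=4

Reno | 13 ; Lima | 5 ; Edinburgh | 4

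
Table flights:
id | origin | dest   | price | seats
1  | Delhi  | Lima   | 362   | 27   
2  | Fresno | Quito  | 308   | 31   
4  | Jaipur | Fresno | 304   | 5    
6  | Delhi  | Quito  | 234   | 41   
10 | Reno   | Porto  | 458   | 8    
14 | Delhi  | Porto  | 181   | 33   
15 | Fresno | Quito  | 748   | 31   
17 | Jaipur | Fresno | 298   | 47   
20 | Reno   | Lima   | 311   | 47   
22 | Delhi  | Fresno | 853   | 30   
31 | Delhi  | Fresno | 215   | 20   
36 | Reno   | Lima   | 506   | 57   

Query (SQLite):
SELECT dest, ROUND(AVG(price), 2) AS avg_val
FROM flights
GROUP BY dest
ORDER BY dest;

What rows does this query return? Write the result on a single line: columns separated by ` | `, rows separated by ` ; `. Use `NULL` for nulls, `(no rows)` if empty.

Partition flights by dest; compute ROUND(AVG(price), 2) within each group.
  Fresno: ids {4, 17, 22, 31} → ROUND(AVG(price), 2)=417.5
  Lima: ids {1, 20, 36} → ROUND(AVG(price), 2)=393
  Porto: ids {10, 14} → ROUND(AVG(price), 2)=319.5
  Quito: ids {2, 6, 15} → ROUND(AVG(price), 2)=430

Fresno | 417.5 ; Lima | 393 ; Porto | 319.5 ; Quito | 430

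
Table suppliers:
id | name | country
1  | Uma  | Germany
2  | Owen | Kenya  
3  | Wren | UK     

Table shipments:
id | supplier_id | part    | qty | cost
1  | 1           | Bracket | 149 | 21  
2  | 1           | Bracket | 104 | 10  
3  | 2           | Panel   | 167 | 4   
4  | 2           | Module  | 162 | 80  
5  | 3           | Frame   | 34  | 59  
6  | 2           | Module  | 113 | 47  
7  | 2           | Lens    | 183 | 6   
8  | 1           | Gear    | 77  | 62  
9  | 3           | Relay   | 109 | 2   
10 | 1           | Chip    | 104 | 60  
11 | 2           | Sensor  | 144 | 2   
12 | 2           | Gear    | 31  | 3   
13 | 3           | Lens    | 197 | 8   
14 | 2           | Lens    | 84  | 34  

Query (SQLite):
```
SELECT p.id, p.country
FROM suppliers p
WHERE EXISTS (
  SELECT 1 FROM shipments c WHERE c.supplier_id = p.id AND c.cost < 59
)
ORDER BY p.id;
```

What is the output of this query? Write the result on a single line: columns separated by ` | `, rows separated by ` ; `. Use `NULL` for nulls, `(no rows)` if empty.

1 | Germany ; 2 | Kenya ; 3 | UK

For each suppliers row, check whether any shipments with matching supplier_id has cost < 59.
Keep rows where that is true.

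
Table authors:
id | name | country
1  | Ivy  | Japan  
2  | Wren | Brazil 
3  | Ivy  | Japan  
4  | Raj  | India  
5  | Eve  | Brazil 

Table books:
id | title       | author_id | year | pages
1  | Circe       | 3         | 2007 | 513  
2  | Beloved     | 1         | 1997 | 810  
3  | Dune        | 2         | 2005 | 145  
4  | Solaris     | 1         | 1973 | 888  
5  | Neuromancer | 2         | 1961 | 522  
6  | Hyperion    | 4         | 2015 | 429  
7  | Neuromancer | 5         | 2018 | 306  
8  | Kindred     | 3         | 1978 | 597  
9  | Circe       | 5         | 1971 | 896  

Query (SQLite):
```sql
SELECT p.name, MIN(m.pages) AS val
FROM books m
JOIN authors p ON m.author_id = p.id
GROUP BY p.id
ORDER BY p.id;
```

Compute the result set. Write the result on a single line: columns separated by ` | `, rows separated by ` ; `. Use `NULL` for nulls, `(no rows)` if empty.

Join each books row to its authors via author_id.
Group joined rows by authors.id; compute MIN(m.pages) per group.
  1: ids {2, 4} → MIN(m.pages)=810
  2: ids {3, 5} → MIN(m.pages)=145
  3: ids {1, 8} → MIN(m.pages)=513
  4: ids {6} → MIN(m.pages)=429
  5: ids {7, 9} → MIN(m.pages)=306

Ivy | 810 ; Wren | 145 ; Ivy | 513 ; Raj | 429 ; Eve | 306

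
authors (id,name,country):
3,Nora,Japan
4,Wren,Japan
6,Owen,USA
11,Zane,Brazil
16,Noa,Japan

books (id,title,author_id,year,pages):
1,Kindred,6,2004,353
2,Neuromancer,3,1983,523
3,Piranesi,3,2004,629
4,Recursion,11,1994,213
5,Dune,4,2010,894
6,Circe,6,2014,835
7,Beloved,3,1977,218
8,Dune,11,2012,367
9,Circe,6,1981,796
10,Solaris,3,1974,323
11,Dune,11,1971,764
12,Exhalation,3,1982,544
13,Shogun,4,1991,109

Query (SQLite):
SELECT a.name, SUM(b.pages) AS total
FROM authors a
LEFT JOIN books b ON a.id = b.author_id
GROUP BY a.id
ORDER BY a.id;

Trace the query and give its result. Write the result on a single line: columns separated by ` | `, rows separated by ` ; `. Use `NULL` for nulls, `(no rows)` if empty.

Nora | 2237 ; Wren | 1003 ; Owen | 1984 ; Zane | 1344 ; Noa | NULL

LEFT JOIN keeps every authors row; unmatched ones get NULL for books columns.
Group by authors.id and compute SUM(b.pages). SUM over an all-NULL group is NULL.
  3: ids {2, 3, 7, 10, 12} → SUM(b.pages)=2237
  4: ids {5, 13} → SUM(b.pages)=1003
  6: ids {1, 6, 9} → SUM(b.pages)=1984
  11: ids {4, 8, 11} → SUM(b.pages)=1344
  16: ids {—} → SUM(b.pages)=NULL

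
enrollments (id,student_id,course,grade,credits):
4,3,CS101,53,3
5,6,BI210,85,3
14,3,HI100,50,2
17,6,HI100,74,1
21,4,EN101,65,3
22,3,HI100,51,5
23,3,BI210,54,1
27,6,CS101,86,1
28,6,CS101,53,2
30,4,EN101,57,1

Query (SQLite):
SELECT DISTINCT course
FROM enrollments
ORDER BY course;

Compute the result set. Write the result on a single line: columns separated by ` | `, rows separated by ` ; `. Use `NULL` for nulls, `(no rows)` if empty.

Collect distinct course values from enrollments.

BI210 ; CS101 ; EN101 ; HI100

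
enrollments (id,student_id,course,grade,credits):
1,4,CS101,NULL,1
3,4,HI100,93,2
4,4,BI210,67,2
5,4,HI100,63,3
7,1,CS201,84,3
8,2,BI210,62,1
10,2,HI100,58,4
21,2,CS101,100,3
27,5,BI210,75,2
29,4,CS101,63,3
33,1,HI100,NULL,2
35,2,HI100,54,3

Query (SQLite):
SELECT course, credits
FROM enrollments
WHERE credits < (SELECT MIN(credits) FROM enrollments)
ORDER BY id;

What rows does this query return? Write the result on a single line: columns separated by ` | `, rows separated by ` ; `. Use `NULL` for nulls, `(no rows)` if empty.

(no rows)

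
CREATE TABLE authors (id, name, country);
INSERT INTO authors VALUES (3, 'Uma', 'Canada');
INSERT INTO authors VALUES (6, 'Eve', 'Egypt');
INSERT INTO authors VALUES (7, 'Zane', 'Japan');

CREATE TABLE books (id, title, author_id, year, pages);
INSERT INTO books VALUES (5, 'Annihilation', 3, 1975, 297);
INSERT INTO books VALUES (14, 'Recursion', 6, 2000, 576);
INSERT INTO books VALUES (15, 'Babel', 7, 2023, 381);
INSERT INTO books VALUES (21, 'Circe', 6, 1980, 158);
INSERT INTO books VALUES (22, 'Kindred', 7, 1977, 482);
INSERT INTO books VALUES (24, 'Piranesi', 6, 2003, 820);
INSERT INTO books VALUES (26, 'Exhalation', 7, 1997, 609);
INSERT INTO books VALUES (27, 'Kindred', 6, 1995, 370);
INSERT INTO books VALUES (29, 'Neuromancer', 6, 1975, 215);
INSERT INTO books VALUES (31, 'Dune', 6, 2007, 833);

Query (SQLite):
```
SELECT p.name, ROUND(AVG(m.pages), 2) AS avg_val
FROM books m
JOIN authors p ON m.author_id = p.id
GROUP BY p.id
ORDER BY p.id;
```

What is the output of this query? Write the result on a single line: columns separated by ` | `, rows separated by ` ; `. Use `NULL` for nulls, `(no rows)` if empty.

Uma | 297 ; Eve | 495.33 ; Zane | 490.67

Join each books row to its authors via author_id.
Group joined rows by authors.id; compute ROUND(AVG(m.pages), 2) per group.
  3: ids {5} → ROUND(AVG(m.pages), 2)=297
  6: ids {14, 21, 24, 27, 29, 31} → ROUND(AVG(m.pages), 2)=495.33
  7: ids {15, 22, 26} → ROUND(AVG(m.pages), 2)=490.67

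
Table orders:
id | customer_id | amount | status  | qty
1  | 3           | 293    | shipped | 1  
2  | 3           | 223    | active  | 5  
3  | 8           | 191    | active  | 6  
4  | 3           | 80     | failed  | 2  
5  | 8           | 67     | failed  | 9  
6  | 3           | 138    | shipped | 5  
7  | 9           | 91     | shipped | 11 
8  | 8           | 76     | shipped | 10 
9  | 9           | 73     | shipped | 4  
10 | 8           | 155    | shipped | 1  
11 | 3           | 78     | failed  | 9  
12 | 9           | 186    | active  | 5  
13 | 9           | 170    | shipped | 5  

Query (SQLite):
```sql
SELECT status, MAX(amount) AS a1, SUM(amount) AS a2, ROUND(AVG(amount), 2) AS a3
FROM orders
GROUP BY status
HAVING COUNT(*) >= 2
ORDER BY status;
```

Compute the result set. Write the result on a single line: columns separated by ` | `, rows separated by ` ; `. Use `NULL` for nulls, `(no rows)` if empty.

Group orders by status.
Per group compute: MAX(amount), SUM(amount), ROUND(AVG(amount), 2).
HAVING: drop groups with fewer than 2 rows.
  active: ids {2, 3, 12} → MAX(amount)=223, SUM(amount)=600, ROUND(AVG(amount), 2)=200
  failed: ids {4, 5, 11} → MAX(amount)=80, SUM(amount)=225, ROUND(AVG(amount), 2)=75
  shipped: ids {1, 6, 7, 8, 9, 10, 13} → MAX(amount)=293, SUM(amount)=996, ROUND(AVG(amount), 2)=142.29

active | 223 | 600 | 200 ; failed | 80 | 225 | 75 ; shipped | 293 | 996 | 142.29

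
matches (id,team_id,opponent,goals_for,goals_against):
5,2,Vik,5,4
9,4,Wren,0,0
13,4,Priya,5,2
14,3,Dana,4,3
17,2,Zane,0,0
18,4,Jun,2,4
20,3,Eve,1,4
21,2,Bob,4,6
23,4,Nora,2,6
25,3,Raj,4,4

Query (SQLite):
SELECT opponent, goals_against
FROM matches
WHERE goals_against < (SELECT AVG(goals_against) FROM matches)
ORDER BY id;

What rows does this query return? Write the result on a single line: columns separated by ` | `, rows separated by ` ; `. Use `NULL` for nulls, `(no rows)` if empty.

Wren | 0 ; Priya | 2 ; Dana | 3 ; Zane | 0

Scalar subquery: AVG(goals_against) over all matches rows = 3.3.
Keep rows where goals_against < that value.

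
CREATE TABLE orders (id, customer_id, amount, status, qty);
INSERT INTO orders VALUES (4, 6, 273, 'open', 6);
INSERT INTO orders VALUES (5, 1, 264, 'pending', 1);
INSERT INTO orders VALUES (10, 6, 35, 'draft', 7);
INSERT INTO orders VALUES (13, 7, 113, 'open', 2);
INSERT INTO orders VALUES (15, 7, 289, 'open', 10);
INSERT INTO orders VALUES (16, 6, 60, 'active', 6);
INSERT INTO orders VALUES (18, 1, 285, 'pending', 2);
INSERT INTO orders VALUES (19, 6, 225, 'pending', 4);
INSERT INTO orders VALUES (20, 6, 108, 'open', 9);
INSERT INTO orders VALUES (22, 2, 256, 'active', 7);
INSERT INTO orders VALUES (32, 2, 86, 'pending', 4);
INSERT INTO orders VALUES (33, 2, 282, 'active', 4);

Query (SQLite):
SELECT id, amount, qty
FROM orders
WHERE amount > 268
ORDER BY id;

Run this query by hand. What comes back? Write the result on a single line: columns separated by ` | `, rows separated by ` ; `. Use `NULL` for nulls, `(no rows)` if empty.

4 | 273 | 6 ; 15 | 289 | 10 ; 18 | 285 | 2 ; 33 | 282 | 4

amount > 268: ids {4, 15, 18, 33}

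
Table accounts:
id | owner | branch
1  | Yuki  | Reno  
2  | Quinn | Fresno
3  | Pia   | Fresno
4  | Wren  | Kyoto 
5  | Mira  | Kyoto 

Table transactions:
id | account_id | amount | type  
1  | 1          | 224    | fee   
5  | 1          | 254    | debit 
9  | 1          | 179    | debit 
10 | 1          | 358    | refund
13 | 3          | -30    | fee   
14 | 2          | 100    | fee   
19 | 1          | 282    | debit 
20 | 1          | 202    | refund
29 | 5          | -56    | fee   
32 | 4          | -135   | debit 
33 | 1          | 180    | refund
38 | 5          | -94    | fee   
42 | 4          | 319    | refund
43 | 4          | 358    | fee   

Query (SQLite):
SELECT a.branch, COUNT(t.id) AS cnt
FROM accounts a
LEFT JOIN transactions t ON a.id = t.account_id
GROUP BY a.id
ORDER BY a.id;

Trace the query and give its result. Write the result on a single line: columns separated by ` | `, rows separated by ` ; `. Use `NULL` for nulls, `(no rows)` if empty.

Reno | 7 ; Fresno | 1 ; Fresno | 1 ; Kyoto | 3 ; Kyoto | 2

LEFT JOIN keeps every accounts row; unmatched ones get NULL for transactions columns.
Group by accounts.id and compute COUNT(t.id). COUNT(col) of an all-NULL group is 0.
  1: ids {1, 5, 9, 10, 19, 20, 33} → COUNT(t.id)=7
  2: ids {14} → COUNT(t.id)=1
  3: ids {13} → COUNT(t.id)=1
  4: ids {32, 42, 43} → COUNT(t.id)=3
  5: ids {29, 38} → COUNT(t.id)=2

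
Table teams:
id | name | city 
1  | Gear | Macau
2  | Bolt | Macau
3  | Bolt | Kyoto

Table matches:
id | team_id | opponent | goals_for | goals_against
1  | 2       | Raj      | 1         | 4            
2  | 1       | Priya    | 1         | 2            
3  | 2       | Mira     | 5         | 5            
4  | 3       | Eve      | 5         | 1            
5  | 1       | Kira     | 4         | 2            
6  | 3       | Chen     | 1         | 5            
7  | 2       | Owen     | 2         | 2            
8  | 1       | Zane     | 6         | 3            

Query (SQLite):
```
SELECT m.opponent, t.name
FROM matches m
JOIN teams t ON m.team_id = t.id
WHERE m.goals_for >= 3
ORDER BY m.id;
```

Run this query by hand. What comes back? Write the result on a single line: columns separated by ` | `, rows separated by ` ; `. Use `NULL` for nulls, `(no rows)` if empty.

Each matches row matches the teams row where team_id = teams.id.
Then keep rows with m.goals_for >= 3.

Mira | Bolt ; Eve | Bolt ; Kira | Gear ; Zane | Gear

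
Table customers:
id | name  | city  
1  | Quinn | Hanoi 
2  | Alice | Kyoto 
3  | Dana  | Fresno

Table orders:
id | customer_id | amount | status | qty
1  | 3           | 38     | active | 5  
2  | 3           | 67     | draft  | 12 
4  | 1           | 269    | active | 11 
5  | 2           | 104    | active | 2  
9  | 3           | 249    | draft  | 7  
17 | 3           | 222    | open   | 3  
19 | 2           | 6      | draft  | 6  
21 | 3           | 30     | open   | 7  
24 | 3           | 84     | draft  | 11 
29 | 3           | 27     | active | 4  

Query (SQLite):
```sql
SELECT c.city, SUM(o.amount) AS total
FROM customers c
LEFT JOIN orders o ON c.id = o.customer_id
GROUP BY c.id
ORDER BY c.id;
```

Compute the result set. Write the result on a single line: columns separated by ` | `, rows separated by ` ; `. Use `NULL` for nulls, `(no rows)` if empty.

Hanoi | 269 ; Kyoto | 110 ; Fresno | 717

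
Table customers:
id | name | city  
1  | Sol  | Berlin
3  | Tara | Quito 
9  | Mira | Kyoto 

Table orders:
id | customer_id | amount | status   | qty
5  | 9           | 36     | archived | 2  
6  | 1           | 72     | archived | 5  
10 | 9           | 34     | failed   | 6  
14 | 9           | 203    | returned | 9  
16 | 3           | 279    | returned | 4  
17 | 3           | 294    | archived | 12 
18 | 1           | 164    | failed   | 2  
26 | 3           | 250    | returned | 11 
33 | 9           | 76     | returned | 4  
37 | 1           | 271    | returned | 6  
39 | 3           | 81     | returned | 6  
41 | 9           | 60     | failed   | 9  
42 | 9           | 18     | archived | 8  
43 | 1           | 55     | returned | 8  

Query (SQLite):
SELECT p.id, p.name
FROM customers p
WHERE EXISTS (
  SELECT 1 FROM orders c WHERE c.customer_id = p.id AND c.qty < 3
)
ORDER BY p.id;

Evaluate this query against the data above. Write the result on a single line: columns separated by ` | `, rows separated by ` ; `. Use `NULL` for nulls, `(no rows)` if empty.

1 | Sol ; 9 | Mira

For each customers row, check whether any orders with matching customer_id has qty < 3.
Keep rows where that is true.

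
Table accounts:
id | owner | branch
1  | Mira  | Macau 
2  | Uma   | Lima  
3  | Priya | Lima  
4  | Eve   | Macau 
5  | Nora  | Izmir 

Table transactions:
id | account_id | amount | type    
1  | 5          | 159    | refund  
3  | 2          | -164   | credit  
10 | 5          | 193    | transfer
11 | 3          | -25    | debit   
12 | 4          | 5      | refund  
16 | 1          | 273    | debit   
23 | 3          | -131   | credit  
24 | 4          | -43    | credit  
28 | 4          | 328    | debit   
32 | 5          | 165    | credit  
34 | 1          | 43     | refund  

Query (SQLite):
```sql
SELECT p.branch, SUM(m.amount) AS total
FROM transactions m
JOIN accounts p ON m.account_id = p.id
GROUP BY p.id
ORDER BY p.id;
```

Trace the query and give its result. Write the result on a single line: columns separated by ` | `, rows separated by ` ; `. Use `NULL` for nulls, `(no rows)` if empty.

Macau | 316 ; Lima | -164 ; Lima | -156 ; Macau | 290 ; Izmir | 517

Join each transactions row to its accounts via account_id.
Group joined rows by accounts.id; compute SUM(m.amount) per group.
  1: ids {16, 34} → SUM(m.amount)=316
  2: ids {3} → SUM(m.amount)=-164
  3: ids {11, 23} → SUM(m.amount)=-156
  4: ids {12, 24, 28} → SUM(m.amount)=290
  5: ids {1, 10, 32} → SUM(m.amount)=517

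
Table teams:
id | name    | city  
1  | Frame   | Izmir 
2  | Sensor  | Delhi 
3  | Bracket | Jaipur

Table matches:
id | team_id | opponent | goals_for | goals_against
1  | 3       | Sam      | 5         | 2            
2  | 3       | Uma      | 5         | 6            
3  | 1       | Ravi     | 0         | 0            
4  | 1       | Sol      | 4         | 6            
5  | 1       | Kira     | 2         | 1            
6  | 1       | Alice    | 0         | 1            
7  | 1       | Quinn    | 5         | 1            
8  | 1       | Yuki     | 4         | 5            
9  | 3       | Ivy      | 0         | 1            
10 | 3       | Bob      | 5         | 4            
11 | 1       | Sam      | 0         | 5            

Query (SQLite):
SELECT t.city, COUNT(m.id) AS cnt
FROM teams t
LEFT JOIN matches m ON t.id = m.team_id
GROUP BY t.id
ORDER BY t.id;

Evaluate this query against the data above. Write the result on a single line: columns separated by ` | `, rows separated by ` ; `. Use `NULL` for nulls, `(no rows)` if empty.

LEFT JOIN keeps every teams row; unmatched ones get NULL for matches columns.
Group by teams.id and compute COUNT(m.id). COUNT(col) of an all-NULL group is 0.
  1: ids {3, 4, 5, 6, 7, 8, 11} → COUNT(m.id)=7
  2: ids {—} → COUNT(m.id)=0
  3: ids {1, 2, 9, 10} → COUNT(m.id)=4

Izmir | 7 ; Delhi | 0 ; Jaipur | 4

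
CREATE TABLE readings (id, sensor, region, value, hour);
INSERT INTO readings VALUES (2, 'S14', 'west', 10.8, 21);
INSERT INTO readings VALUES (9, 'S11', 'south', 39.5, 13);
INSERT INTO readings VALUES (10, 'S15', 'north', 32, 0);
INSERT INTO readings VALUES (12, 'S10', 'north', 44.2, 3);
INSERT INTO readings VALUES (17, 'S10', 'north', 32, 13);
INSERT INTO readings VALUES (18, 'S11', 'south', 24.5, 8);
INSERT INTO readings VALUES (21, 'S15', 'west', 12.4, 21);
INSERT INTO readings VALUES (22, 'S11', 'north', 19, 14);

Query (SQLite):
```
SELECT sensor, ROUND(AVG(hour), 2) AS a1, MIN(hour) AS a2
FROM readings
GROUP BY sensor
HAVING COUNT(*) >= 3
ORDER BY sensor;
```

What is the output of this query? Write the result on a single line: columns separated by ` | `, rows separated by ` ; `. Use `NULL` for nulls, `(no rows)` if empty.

Group readings by sensor.
Per group compute: ROUND(AVG(hour), 2), MIN(hour).
HAVING: drop groups with fewer than 3 rows.
  S10: ids {12, 17} → ROUND(AVG(hour), 2)=8, MIN(hour)=3
  S11: ids {9, 18, 22} → ROUND(AVG(hour), 2)=11.67, MIN(hour)=8
  S14: ids {2} → ROUND(AVG(hour), 2)=21, MIN(hour)=21
  S15: ids {10, 21} → ROUND(AVG(hour), 2)=10.5, MIN(hour)=0

S11 | 11.67 | 8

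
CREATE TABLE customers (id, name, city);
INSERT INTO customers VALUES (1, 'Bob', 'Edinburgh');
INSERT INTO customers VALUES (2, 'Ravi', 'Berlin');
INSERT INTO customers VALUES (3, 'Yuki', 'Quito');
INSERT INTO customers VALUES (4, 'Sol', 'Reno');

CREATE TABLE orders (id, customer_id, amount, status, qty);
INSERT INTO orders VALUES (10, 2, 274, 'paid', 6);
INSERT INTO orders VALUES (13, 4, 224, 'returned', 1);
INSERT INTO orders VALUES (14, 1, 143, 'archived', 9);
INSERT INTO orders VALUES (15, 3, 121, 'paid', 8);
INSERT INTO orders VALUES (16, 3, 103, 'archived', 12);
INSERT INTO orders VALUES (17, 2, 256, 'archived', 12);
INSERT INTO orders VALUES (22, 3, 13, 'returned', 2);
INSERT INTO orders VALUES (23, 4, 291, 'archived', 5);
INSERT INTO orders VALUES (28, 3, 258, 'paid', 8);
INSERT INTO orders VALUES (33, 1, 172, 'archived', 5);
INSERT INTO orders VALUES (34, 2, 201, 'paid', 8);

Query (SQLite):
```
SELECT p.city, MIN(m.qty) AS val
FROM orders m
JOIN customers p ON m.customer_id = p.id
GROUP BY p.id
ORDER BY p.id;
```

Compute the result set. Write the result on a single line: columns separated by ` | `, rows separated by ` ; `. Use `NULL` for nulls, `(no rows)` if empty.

Edinburgh | 5 ; Berlin | 6 ; Quito | 2 ; Reno | 1

Join each orders row to its customers via customer_id.
Group joined rows by customers.id; compute MIN(m.qty) per group.
  1: ids {14, 33} → MIN(m.qty)=5
  2: ids {10, 17, 34} → MIN(m.qty)=6
  3: ids {15, 16, 22, 28} → MIN(m.qty)=2
  4: ids {13, 23} → MIN(m.qty)=1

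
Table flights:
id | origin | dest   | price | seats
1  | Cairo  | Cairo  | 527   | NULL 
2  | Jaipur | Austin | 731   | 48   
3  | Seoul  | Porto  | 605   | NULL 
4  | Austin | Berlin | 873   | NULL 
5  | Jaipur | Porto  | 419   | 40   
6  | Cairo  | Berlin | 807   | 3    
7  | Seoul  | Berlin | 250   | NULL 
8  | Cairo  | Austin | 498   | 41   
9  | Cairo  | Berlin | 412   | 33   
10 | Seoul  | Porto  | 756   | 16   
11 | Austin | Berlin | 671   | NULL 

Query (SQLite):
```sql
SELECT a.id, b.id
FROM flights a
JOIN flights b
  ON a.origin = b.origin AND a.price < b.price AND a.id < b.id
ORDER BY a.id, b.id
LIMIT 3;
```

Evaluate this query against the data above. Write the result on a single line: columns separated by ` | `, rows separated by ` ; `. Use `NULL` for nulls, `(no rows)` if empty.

Pairs (a,b) with same origin, a.price < b.price, a.id < b.id.
origin groups: Austin:{4,11} Cairo:{1,6,8,9} Jaipur:{2,5} Seoul:{3,7,10}
Ordered by (a.id, b.id); first 3.

1 | 6 ; 3 | 10 ; 7 | 10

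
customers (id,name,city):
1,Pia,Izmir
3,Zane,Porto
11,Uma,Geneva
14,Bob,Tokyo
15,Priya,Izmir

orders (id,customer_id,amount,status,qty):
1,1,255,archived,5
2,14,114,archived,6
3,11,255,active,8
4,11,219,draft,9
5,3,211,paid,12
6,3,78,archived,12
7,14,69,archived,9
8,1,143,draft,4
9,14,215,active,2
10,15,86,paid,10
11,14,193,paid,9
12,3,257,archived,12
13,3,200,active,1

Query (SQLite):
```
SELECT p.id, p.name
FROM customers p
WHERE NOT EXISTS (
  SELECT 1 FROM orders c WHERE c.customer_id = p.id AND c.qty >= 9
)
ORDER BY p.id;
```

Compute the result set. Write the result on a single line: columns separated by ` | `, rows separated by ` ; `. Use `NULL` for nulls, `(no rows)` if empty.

1 | Pia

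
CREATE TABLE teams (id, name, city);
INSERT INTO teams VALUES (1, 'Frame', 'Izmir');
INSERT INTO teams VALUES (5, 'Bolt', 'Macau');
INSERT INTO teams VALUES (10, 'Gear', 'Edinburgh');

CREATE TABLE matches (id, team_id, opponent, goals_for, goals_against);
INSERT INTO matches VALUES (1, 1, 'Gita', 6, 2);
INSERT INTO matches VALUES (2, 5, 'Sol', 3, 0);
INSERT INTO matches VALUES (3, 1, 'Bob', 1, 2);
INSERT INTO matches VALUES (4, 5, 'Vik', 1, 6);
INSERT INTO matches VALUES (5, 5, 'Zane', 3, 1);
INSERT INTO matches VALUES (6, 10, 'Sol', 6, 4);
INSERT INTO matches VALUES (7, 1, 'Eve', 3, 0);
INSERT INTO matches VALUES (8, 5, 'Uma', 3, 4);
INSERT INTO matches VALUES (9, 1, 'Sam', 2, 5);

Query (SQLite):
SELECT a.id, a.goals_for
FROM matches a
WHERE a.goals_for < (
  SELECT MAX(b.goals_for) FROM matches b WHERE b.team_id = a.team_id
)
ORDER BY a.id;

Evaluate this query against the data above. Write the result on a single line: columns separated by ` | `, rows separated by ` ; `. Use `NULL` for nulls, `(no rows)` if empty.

For each matches row a, compute MAX(goals_for) over rows sharing a.team_id.
Keep row a if a.goals_for < that per-group MAX.
  team_id=1: MAX(goals_for) = 6
  team_id=5: MAX(goals_for) = 3
  team_id=10: MAX(goals_for) = 6

3 | 1 ; 4 | 1 ; 7 | 3 ; 9 | 2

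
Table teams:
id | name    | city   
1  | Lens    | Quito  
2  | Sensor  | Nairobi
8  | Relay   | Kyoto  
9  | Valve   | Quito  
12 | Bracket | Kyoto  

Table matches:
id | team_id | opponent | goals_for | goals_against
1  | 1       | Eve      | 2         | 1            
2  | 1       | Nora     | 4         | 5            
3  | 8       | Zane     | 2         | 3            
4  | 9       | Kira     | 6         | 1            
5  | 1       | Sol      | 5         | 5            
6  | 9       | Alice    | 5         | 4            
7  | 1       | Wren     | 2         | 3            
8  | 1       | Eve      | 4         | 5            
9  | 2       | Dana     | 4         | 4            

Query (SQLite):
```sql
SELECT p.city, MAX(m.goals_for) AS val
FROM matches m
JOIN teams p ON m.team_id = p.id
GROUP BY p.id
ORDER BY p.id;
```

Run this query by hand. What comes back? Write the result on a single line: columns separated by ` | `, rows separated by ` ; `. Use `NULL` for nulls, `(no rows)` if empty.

Join each matches row to its teams via team_id.
Group joined rows by teams.id; compute MAX(m.goals_for) per group.
  1: ids {1, 2, 5, 7, 8} → MAX(m.goals_for)=5
  2: ids {9} → MAX(m.goals_for)=4
  8: ids {3} → MAX(m.goals_for)=2
  9: ids {4, 6} → MAX(m.goals_for)=6

Quito | 5 ; Nairobi | 4 ; Kyoto | 2 ; Quito | 6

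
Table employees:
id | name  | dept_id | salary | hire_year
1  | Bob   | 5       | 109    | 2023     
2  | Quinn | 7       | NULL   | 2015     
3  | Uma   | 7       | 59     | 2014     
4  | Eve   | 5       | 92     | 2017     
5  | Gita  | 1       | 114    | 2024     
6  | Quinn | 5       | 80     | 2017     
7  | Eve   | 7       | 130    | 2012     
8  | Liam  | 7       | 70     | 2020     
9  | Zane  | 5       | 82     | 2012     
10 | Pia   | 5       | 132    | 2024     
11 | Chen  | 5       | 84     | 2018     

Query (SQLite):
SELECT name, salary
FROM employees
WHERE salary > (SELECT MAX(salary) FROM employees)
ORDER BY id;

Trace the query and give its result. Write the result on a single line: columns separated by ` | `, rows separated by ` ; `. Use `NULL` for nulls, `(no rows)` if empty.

(no rows)

Scalar subquery: MAX(salary) over all employees rows = 132.
Keep rows where salary > that value.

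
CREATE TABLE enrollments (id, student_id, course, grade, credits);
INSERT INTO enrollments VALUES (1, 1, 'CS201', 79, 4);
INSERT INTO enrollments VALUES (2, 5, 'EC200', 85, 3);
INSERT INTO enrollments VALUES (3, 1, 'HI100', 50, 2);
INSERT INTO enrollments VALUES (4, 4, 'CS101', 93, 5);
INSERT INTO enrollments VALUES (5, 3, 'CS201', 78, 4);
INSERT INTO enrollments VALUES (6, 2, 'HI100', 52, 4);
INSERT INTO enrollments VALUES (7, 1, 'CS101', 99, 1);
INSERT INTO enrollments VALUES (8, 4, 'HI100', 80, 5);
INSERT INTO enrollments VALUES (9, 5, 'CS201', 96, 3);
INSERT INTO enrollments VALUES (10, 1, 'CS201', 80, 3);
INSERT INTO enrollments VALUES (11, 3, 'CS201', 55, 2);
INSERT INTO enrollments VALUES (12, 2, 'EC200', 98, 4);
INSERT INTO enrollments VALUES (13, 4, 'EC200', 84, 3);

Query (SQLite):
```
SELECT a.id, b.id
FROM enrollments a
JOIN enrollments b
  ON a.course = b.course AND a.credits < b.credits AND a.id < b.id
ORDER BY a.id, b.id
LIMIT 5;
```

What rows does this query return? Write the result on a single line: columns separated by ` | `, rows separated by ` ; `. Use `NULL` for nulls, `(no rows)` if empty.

Pairs (a,b) with same course, a.credits < b.credits, a.id < b.id.
course groups: CS101:{4,7} CS201:{1,5,9,10,11} EC200:{2,12,13} HI100:{3,6,8}
Ordered by (a.id, b.id); first 5.

2 | 12 ; 3 | 6 ; 3 | 8 ; 6 | 8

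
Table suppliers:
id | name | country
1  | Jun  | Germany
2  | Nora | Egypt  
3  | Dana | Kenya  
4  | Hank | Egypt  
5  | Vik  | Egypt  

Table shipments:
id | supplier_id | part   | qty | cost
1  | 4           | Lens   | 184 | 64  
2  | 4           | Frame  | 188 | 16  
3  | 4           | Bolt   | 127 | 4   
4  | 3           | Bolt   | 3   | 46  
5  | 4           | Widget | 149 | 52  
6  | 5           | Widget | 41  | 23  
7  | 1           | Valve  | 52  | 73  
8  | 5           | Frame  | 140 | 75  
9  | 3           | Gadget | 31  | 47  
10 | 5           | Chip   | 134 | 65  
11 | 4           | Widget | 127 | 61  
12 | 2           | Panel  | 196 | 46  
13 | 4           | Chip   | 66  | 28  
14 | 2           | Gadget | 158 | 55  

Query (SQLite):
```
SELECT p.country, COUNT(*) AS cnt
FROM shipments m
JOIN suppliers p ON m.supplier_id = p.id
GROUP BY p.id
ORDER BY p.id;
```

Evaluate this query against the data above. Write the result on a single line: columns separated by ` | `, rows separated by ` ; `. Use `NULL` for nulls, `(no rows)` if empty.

Germany | 1 ; Egypt | 2 ; Kenya | 2 ; Egypt | 6 ; Egypt | 3

Join each shipments row to its suppliers via supplier_id.
Group joined rows by suppliers.id; compute COUNT(*) per group.
  1: ids {7} → COUNT(*)=1
  2: ids {12, 14} → COUNT(*)=2
  3: ids {4, 9} → COUNT(*)=2
  4: ids {1, 2, 3, 5, 11, 13} → COUNT(*)=6
  5: ids {6, 8, 10} → COUNT(*)=3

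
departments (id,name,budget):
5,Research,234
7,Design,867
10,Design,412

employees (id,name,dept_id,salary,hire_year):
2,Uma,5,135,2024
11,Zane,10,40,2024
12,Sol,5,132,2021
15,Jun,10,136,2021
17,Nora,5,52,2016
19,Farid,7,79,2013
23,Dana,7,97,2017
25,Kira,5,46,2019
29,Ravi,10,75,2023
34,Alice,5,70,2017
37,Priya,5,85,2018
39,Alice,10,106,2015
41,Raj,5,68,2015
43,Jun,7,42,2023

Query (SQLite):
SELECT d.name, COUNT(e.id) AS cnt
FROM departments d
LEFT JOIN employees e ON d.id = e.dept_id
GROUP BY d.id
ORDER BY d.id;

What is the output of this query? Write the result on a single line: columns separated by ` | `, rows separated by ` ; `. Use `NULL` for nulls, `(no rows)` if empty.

LEFT JOIN keeps every departments row; unmatched ones get NULL for employees columns.
Group by departments.id and compute COUNT(e.id). COUNT(col) of an all-NULL group is 0.
  5: ids {2, 12, 17, 25, 34, 37, 41} → COUNT(e.id)=7
  7: ids {19, 23, 43} → COUNT(e.id)=3
  10: ids {11, 15, 29, 39} → COUNT(e.id)=4

Research | 7 ; Design | 3 ; Design | 4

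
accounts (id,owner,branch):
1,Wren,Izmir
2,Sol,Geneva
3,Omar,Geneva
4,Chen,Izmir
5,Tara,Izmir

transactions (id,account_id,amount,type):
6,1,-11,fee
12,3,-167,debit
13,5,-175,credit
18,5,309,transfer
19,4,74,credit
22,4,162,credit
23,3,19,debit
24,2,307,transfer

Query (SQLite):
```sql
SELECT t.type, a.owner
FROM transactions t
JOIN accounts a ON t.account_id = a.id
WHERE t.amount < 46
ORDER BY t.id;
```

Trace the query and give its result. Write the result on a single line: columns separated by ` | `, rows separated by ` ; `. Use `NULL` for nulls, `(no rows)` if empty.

fee | Wren ; debit | Omar ; credit | Tara ; debit | Omar

Each transactions row matches the accounts row where account_id = accounts.id.
Then keep rows with t.amount < 46.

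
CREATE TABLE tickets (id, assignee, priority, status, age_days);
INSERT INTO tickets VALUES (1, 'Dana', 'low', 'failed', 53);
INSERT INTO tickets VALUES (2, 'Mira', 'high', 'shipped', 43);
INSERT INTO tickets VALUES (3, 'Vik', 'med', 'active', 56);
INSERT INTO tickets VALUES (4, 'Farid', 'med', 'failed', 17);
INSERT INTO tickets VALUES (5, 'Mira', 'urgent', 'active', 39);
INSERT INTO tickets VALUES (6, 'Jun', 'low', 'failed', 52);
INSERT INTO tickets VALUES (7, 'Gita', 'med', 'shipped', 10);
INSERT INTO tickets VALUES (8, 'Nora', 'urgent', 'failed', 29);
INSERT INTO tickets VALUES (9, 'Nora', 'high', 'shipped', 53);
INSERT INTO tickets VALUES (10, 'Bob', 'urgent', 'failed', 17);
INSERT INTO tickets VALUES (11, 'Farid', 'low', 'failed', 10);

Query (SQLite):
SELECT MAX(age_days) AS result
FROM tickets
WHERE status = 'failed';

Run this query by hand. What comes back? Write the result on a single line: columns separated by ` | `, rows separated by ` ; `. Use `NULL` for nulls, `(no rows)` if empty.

53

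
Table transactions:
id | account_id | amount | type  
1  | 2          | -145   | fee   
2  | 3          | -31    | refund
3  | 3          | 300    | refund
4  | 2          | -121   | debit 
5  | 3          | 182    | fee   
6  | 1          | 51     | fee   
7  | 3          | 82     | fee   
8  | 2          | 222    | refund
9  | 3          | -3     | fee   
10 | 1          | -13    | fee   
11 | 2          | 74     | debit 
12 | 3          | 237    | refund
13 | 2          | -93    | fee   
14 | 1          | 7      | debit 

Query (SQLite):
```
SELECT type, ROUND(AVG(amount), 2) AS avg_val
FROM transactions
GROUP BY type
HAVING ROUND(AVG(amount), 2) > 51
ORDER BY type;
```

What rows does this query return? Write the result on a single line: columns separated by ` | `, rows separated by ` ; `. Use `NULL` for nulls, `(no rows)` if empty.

refund | 182

Partition transactions by type; compute ROUND(AVG(amount), 2) within each group.
HAVING: keep groups where ROUND(AVG(amount), 2) > 51.
  debit: ids {4, 11, 14} → ROUND(AVG(amount), 2)=-13.33
  fee: ids {1, 5, 6, 7, 9, 10, 13} → ROUND(AVG(amount), 2)=8.71
  refund: ids {2, 3, 8, 12} → ROUND(AVG(amount), 2)=182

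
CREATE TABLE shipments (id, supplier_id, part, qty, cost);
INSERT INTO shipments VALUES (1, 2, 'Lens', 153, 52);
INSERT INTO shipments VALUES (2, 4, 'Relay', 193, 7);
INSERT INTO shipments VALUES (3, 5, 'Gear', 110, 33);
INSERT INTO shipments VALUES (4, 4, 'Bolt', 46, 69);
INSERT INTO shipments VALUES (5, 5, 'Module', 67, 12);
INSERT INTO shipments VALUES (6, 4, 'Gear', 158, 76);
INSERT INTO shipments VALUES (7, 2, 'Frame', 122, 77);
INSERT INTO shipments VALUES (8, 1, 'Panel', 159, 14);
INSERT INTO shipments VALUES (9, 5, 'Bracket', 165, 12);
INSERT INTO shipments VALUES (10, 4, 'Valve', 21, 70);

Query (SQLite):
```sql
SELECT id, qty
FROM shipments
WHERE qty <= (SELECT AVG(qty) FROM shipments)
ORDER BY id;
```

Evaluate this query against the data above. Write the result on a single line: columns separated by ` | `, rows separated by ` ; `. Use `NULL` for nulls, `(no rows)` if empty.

3 | 110 ; 4 | 46 ; 5 | 67 ; 10 | 21

Scalar subquery: AVG(qty) over all shipments rows = 119.4.
Keep rows where qty <= that value.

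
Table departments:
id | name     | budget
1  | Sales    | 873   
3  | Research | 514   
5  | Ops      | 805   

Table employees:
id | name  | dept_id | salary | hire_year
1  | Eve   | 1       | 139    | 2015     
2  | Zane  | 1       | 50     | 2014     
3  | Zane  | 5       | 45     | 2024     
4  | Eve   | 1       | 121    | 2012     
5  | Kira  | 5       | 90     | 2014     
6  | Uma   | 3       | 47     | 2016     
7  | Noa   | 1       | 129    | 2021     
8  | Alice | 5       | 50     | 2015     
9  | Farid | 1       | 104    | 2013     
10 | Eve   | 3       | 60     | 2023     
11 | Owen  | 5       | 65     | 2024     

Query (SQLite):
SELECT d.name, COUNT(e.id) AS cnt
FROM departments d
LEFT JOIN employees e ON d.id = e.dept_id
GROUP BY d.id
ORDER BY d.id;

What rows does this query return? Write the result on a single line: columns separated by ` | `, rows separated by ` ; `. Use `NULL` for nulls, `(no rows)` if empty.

LEFT JOIN keeps every departments row; unmatched ones get NULL for employees columns.
Group by departments.id and compute COUNT(e.id). COUNT(col) of an all-NULL group is 0.
  1: ids {1, 2, 4, 7, 9} → COUNT(e.id)=5
  3: ids {6, 10} → COUNT(e.id)=2
  5: ids {3, 5, 8, 11} → COUNT(e.id)=4

Sales | 5 ; Research | 2 ; Ops | 4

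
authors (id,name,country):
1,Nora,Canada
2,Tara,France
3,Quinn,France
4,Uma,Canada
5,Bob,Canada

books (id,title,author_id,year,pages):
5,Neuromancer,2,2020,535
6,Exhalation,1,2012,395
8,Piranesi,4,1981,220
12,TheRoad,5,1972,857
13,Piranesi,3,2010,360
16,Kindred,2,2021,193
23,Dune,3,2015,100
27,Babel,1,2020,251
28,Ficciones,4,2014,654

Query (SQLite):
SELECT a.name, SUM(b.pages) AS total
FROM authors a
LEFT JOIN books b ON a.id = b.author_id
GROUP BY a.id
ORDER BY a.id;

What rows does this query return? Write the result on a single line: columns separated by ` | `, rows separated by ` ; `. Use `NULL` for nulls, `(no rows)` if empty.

LEFT JOIN keeps every authors row; unmatched ones get NULL for books columns.
Group by authors.id and compute SUM(b.pages). SUM over an all-NULL group is NULL.
  1: ids {6, 27} → SUM(b.pages)=646
  2: ids {5, 16} → SUM(b.pages)=728
  3: ids {13, 23} → SUM(b.pages)=460
  4: ids {8, 28} → SUM(b.pages)=874
  5: ids {12} → SUM(b.pages)=857

Nora | 646 ; Tara | 728 ; Quinn | 460 ; Uma | 874 ; Bob | 857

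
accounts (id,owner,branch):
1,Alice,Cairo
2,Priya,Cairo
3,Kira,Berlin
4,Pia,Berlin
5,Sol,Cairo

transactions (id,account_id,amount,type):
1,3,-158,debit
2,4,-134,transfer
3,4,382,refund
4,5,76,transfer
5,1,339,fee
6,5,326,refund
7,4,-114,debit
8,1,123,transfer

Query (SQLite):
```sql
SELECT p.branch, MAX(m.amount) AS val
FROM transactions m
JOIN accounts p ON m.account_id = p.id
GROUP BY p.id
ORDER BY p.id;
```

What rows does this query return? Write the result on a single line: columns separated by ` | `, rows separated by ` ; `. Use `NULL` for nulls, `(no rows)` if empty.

Cairo | 339 ; Berlin | -158 ; Berlin | 382 ; Cairo | 326

Join each transactions row to its accounts via account_id.
Group joined rows by accounts.id; compute MAX(m.amount) per group.
  1: ids {5, 8} → MAX(m.amount)=339
  3: ids {1} → MAX(m.amount)=-158
  4: ids {2, 3, 7} → MAX(m.amount)=382
  5: ids {4, 6} → MAX(m.amount)=326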